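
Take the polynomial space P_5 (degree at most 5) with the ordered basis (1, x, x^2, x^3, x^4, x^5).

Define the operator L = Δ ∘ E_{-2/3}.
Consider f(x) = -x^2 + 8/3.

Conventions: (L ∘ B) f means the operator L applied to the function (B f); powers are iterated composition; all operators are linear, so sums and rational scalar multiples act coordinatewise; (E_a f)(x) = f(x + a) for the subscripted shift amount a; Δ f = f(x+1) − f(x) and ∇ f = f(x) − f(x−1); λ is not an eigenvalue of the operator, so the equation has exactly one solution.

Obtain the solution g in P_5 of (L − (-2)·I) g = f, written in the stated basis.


the image equals g(x) = -(1/2)x^2 + (1/2)x + 1

write g with unknown coordinates in the stated basis and equate coefficients in (L − (-2)·I) g = f
solving from the highest basis element down gives g = -(1/2)x^2 + (1/2)x + 1
check: L g = -x + 2/3
so L g − (-2)·g = -x^2 + 8/3 = f ✓


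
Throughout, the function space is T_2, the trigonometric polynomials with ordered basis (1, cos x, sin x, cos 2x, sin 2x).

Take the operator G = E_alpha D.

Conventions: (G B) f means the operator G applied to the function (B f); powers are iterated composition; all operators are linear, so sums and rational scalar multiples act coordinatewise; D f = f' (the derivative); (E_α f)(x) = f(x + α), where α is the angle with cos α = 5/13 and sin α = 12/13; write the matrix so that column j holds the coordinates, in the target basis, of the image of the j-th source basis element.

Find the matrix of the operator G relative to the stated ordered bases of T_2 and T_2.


the matrix is [[0, 0, 0, 0, 0]; [0, -12/13, 5/13, 0, 0]; [0, -5/13, -12/13, 0, 0]; [0, 0, 0, -240/169, -238/169]; [0, 0, 0, 238/169, -240/169]] (rows listed top to bottom)

image of 1: 0
image of cos x: -(12/13)cos x - (5/13)sin x
image of sin x: (5/13)cos x - (12/13)sin x
image of cos 2x: -(240/169)cos 2x + (238/169)sin 2x
image of sin 2x: -(238/169)cos 2x - (240/169)sin 2x
each image's coordinates form column j of the matrix


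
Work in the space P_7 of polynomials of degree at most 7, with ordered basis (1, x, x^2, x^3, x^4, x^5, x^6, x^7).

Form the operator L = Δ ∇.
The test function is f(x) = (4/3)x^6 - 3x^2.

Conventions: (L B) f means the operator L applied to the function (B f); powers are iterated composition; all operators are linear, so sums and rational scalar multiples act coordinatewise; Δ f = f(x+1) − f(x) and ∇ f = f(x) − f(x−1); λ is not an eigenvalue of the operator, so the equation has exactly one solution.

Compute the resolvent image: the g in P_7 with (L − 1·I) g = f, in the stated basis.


the image equals g(x) = -(4/3)x^6 - 40x^4 - 517x^2 - 3350/3

write g with unknown coordinates in the stated basis and equate coefficients in (L − 1·I) g = f
solving from the highest basis element down gives g = -(4/3)x^6 - 40x^4 - 517x^2 - 3350/3
check: L g = -40x^4 - 520x^2 - 3350/3
so L g − 1·g = (4/3)x^6 - 3x^2 = f ✓


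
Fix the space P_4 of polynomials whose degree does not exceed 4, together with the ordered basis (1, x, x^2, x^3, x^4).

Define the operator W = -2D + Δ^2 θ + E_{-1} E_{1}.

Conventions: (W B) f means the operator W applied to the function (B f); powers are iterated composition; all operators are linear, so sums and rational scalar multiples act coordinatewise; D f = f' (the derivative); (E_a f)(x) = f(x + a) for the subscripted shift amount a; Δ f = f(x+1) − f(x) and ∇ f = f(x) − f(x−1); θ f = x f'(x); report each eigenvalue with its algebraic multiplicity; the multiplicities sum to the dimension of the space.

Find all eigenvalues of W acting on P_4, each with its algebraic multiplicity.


image of 1: 1
image of x: x - 2
image of x^2: x^2 - 4x + 4
image of x^3: x^3 - 6x^2 + 18x + 18
image of x^4: x^4 - 8x^3 + 48x^2 + 96x + 56
the matrix is upper triangular; its diagonal is (1, 1, 1, 1, 1)
for a triangular matrix the eigenvalues are the diagonal entries, with algebraic multiplicity their repetition count

λ = 1 (multiplicity 5)


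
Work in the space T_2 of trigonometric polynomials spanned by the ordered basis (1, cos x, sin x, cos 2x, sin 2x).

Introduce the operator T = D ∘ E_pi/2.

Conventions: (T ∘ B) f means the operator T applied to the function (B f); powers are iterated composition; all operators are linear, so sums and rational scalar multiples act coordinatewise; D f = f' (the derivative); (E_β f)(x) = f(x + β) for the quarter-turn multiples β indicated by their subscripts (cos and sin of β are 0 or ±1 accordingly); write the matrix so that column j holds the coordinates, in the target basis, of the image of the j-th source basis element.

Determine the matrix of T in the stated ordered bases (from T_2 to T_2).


image of 1: 0
image of cos x: -cos x
image of sin x: -sin x
image of cos 2x: 2sin 2x
image of sin 2x: -2cos 2x
each image's coordinates form column j of the matrix

the matrix is [[0, 0, 0, 0, 0]; [0, -1, 0, 0, 0]; [0, 0, -1, 0, 0]; [0, 0, 0, 0, -2]; [0, 0, 0, 2, 0]] (rows listed top to bottom)


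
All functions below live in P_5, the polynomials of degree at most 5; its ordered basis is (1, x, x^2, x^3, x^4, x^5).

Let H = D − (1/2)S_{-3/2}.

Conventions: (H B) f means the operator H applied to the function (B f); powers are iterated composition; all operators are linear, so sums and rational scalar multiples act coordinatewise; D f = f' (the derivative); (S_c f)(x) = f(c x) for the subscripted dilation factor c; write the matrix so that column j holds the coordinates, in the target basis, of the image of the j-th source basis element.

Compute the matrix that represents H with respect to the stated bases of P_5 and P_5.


the matrix is [[-1/2, 1, 0, 0, 0, 0]; [0, 3/4, 2, 0, 0, 0]; [0, 0, -9/8, 3, 0, 0]; [0, 0, 0, 27/16, 4, 0]; [0, 0, 0, 0, -81/32, 5]; [0, 0, 0, 0, 0, 243/64]] (rows listed top to bottom)

image of 1: -1/2
image of x: (3/4)x + 1
image of x^2: -(9/8)x^2 + 2x
image of x^3: (27/16)x^3 + 3x^2
image of x^4: -(81/32)x^4 + 4x^3
image of x^5: (243/64)x^5 + 5x^4
each image's coordinates form column j of the matrix


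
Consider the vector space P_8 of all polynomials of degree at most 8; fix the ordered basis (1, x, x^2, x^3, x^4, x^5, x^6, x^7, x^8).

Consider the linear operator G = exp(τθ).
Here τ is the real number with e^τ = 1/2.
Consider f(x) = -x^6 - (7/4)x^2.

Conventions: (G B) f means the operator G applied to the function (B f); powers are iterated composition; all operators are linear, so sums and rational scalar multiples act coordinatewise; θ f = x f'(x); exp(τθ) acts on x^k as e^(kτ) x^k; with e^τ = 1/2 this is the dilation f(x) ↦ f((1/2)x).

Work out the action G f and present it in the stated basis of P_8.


g(x) = -(1/64)x^6 - (7/16)x^2

exp(τθ) x^k = e^(kτ) x^k; with e^τ = 1/2 this sends x^k to (1/2)^k x^k
x^2 ↦ 1/4 x^2
x^6 ↦ 1/64 x^6
applying this coordinatewise to f: exp(τθ) f = -(1/64)x^6 - (7/16)x^2


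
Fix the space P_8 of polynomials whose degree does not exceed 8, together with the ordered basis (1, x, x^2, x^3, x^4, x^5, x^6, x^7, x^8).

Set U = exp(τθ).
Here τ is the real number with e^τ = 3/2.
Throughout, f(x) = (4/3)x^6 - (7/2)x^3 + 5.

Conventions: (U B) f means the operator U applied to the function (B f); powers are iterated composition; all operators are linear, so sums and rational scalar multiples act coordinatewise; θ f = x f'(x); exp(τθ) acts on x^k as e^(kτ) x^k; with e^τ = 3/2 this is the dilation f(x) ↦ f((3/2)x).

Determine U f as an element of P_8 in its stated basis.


g(x) = (243/16)x^6 - (189/16)x^3 + 5

exp(τθ) x^k = e^(kτ) x^k; with e^τ = 3/2 this sends x^k to (3/2)^k x^k
x^3 ↦ 27/8 x^3
x^6 ↦ 729/64 x^6
applying this coordinatewise to f: exp(τθ) f = (243/16)x^6 - (189/16)x^3 + 5


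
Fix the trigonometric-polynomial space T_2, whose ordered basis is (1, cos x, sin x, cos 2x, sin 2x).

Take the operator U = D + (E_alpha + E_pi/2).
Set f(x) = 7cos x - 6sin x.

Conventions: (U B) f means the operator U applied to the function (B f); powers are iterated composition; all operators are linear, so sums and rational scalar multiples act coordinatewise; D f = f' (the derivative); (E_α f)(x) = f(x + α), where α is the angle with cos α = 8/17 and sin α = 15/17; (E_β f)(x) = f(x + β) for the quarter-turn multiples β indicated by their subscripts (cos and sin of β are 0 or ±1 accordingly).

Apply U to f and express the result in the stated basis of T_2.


D f = -6cos x - 7sin x
E_alpha f = -2cos x - 9sin x
E_pi/2 f = -6cos x - 7sin x
(E_alpha + E_pi/2) f = -8cos x - 16sin x
(D + (E_alpha + E_pi/2)) f = -14cos x - 23sin x

the result is g(x) = -14cos x - 23sin x


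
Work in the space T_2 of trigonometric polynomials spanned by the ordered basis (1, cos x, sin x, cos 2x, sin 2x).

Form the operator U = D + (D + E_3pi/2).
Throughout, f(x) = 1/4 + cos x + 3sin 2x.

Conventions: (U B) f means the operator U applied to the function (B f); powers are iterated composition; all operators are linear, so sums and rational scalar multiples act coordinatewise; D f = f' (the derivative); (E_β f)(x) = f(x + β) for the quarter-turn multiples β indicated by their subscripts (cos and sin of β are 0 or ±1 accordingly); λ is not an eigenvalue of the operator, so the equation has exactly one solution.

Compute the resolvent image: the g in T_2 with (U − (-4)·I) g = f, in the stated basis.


the image equals g(x) = 1/20 + (4/17)cos x + (1/17)sin x - (12/25)cos 2x + (9/25)sin 2x

write g with unknown coordinates in the stated basis and equate coefficients in (U − (-4)·I) g = f
solving from the highest basis element down gives g = 1/20 + (4/17)cos x + (1/17)sin x - (12/25)cos 2x + (9/25)sin 2x
check: U g = 1/20 + (1/17)cos x - (4/17)sin x + (48/25)cos 2x + (39/25)sin 2x
so U g − (-4)·g = 1/4 + cos x + 3sin 2x = f ✓


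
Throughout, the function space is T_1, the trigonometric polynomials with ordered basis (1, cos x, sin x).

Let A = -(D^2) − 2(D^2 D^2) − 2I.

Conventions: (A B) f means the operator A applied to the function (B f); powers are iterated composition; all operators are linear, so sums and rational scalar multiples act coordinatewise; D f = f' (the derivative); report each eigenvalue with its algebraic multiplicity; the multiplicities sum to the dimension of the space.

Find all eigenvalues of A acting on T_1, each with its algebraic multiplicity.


image of 1: -2
image of cos x: -3cos x
image of sin x: -3sin x
the matrix is diagonal; its diagonal is (-2, -3, -3)
for a triangular matrix the eigenvalues are the diagonal entries, with algebraic multiplicity their repetition count

λ = -3 (multiplicity 2), λ = -2 (multiplicity 1)


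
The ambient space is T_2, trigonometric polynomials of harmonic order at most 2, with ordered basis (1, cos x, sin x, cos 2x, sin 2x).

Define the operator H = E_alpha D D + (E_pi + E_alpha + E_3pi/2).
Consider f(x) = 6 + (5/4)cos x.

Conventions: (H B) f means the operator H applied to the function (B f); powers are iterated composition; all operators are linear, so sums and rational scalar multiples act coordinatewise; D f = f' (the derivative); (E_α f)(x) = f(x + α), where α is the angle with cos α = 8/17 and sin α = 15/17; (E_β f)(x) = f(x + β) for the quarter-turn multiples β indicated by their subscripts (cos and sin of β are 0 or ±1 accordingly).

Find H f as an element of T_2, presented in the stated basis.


the result is g(x) = 18 - (5/4)cos x + (5/4)sin x

D f = -(5/4)sin x
D D f = -(5/4)cos x
E_alpha D D f = -(10/17)cos x + (75/68)sin x
E_pi f = 6 - (5/4)cos x
E_alpha f = 6 + (10/17)cos x - (75/68)sin x
E_3pi/2 f = 6 + (5/4)sin x
(E_pi + E_alpha + E_3pi/2) f = 18 - (45/68)cos x + (5/34)sin x
(E_alpha D D + (E_pi + E_alpha + E_3pi/2)) f = 18 - (5/4)cos x + (5/4)sin x


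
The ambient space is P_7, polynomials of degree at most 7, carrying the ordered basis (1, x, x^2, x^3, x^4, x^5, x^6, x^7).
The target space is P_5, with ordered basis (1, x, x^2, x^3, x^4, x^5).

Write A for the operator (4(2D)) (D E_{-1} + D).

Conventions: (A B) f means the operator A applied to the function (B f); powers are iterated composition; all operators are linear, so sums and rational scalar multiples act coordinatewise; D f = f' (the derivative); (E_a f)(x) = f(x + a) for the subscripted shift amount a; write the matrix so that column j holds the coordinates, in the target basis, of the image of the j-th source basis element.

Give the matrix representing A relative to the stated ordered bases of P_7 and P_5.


image of 1: 0
image of x: 0
image of x^2: 32
image of x^3: 96x - 48
image of x^4: 192x^2 - 192x + 96
image of x^5: 320x^3 - 480x^2 + 480x - 160
image of x^6: 480x^4 - 960x^3 + 1440x^2 - 960x + 240
image of x^7: 672x^5 - 1680x^4 + 3360x^3 - 3360x^2 + 1680x - 336
each image's coordinates form column j of the matrix

the matrix is [[0, 0, 32, -48, 96, -160, 240, -336]; [0, 0, 0, 96, -192, 480, -960, 1680]; [0, 0, 0, 0, 192, -480, 1440, -3360]; [0, 0, 0, 0, 0, 320, -960, 3360]; [0, 0, 0, 0, 0, 0, 480, -1680]; [0, 0, 0, 0, 0, 0, 0, 672]] (rows listed top to bottom)


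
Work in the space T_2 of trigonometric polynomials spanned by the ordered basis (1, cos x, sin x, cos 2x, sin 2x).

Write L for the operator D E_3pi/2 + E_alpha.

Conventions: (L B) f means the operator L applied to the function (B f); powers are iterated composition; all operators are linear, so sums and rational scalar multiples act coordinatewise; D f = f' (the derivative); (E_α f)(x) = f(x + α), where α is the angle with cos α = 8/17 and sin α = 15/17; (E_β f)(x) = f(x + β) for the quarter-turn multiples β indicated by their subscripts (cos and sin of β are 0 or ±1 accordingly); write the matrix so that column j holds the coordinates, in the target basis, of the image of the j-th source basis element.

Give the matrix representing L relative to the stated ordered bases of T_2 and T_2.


image of 1: 1
image of cos x: (25/17)cos x - (15/17)sin x
image of sin x: (15/17)cos x + (25/17)sin x
image of cos 2x: -(161/289)cos 2x + (338/289)sin 2x
image of sin 2x: -(338/289)cos 2x - (161/289)sin 2x
each image's coordinates form column j of the matrix

the matrix is [[1, 0, 0, 0, 0]; [0, 25/17, 15/17, 0, 0]; [0, -15/17, 25/17, 0, 0]; [0, 0, 0, -161/289, -338/289]; [0, 0, 0, 338/289, -161/289]] (rows listed top to bottom)


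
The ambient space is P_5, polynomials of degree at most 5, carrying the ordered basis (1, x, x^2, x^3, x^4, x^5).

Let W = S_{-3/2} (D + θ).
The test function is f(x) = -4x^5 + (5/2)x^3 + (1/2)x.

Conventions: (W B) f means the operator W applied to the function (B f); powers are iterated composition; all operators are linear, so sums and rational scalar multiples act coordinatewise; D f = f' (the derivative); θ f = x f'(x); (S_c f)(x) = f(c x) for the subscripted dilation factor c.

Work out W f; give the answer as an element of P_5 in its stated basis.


D f = -20x^4 + (15/2)x^2 + 1/2
θ f = -20x^5 + (15/2)x^3 + (1/2)x
(D + θ) f = -20x^5 - 20x^4 + (15/2)x^3 + (15/2)x^2 + (1/2)x + 1/2
S_{-3/2} (D + θ) f = (1215/8)x^5 - (405/4)x^4 - (405/16)x^3 + (135/8)x^2 - (3/4)x + 1/2

g(x) = (1215/8)x^5 - (405/4)x^4 - (405/16)x^3 + (135/8)x^2 - (3/4)x + 1/2


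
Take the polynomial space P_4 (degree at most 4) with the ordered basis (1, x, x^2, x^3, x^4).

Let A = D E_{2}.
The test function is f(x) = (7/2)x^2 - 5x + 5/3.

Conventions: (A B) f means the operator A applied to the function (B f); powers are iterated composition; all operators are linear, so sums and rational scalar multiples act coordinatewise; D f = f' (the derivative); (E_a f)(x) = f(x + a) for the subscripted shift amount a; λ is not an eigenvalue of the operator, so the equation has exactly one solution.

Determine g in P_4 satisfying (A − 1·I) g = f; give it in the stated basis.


g(x) = -(7/2)x^2 - 2x - 53/3

write g with unknown coordinates in the stated basis and equate coefficients in (A − 1·I) g = f
solving from the highest basis element down gives g = -(7/2)x^2 - 2x - 53/3
check: A g = -7x - 16
so A g − 1·g = (7/2)x^2 - 5x + 5/3 = f ✓


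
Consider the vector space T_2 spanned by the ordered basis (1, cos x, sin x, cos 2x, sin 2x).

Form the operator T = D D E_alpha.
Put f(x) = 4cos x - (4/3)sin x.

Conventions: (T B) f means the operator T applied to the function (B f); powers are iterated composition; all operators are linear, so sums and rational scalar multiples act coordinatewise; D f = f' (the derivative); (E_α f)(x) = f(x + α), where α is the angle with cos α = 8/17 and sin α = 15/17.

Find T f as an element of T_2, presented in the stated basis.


the result is g(x) = -(12/17)cos x + (212/51)sin x

E_alpha f = (12/17)cos x - (212/51)sin x
D E_alpha f = -(212/51)cos x - (12/17)sin x
D D E_alpha f = -(12/17)cos x + (212/51)sin x


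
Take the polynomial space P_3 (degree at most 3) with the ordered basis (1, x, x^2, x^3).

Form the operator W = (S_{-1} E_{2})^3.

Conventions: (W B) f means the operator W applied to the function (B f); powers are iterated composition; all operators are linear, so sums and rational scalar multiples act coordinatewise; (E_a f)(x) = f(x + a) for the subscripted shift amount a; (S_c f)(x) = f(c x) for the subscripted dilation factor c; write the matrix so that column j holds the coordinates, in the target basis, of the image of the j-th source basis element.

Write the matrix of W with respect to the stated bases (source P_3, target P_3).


image of 1: 1
image of x: -x + 2
image of x^2: x^2 - 4x + 4
image of x^3: -x^3 + 6x^2 - 12x + 8
each image's coordinates form column j of the matrix

the matrix is [[1, 2, 4, 8]; [0, -1, -4, -12]; [0, 0, 1, 6]; [0, 0, 0, -1]] (rows listed top to bottom)


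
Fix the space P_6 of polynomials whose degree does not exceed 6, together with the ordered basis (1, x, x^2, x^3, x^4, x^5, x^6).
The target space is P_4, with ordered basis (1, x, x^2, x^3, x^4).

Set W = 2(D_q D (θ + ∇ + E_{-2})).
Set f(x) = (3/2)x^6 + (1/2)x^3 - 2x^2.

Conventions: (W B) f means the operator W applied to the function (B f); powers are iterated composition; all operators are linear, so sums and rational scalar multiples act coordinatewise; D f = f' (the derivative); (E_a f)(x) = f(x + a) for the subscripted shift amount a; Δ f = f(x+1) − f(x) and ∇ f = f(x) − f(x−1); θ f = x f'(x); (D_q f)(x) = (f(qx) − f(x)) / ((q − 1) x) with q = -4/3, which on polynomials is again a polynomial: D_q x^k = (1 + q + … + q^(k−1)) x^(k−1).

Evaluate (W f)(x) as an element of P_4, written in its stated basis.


the image equals g(x) = (2534/9)x^4 + (250/3)x^3 + 780x^2 + 416x + 1320

θ f = 9x^6 + (3/2)x^3 - 4x^2
∇ f = 9x^5 - (45/2)x^4 + 30x^3 - 21x^2 + (7/2)x + 1
E_{-2} f = (3/2)x^6 - 18x^5 + 90x^4 - (479/2)x^3 + 355x^2 - 274x + 84
(θ + ∇ + E_{-2}) f = (21/2)x^6 - 9x^5 + (135/2)x^4 - 208x^3 + 330x^2 - (541/2)x + 85
D (θ + ∇ + E_{-2}) f = 63x^5 - 45x^4 + 270x^3 - 624x^2 + 660x - 541/2
D_q D (θ + ∇ + E_{-2}) f = (1267/9)x^4 + (125/3)x^3 + 390x^2 + 208x + 660
(2(D_q D (θ + ∇ + E_{-2}))) f = (2534/9)x^4 + (250/3)x^3 + 780x^2 + 416x + 1320


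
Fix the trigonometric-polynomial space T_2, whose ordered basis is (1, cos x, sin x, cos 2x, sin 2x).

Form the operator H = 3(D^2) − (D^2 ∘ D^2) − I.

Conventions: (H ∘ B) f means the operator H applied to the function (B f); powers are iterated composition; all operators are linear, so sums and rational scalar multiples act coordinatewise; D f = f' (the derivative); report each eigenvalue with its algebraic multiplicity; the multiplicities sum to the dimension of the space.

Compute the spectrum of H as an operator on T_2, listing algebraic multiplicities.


image of 1: -1
image of cos x: -5cos x
image of sin x: -5sin x
image of cos 2x: -29cos 2x
image of sin 2x: -29sin 2x
the matrix is diagonal; its diagonal is (-1, -5, -5, -29, -29)
for a triangular matrix the eigenvalues are the diagonal entries, with algebraic multiplicity their repetition count

λ = -29 (multiplicity 2), λ = -5 (multiplicity 2), λ = -1 (multiplicity 1)


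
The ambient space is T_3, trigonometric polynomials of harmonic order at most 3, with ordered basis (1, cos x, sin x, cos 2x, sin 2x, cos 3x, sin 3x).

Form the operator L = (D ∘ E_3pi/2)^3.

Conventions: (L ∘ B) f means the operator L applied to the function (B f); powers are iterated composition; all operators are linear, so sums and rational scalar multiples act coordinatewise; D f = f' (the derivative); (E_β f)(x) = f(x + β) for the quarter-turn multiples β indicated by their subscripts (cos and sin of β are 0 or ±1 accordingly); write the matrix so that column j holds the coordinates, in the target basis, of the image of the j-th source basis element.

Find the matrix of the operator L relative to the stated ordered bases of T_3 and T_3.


image of 1: 0
image of cos x: cos x
image of sin x: sin x
image of cos 2x: -8sin 2x
image of sin 2x: 8cos 2x
image of cos 3x: -27cos 3x
image of sin 3x: -27sin 3x
each image's coordinates form column j of the matrix

the matrix is [[0, 0, 0, 0, 0, 0, 0]; [0, 1, 0, 0, 0, 0, 0]; [0, 0, 1, 0, 0, 0, 0]; [0, 0, 0, 0, 8, 0, 0]; [0, 0, 0, -8, 0, 0, 0]; [0, 0, 0, 0, 0, -27, 0]; [0, 0, 0, 0, 0, 0, -27]] (rows listed top to bottom)


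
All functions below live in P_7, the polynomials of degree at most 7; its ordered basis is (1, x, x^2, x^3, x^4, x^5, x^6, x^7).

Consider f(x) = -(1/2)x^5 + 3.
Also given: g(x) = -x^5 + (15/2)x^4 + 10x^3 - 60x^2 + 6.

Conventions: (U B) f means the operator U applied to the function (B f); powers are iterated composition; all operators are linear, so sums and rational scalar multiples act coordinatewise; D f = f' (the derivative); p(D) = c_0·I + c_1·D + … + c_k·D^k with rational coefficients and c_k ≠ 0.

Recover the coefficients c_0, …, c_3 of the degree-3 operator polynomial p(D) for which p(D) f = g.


c_0 = 2, c_1 = -3, c_2 = -1, c_3 = 2

D^0 f = -(1/2)x^5 + 3
D^1 f = -(5/2)x^4
D^2 f = -10x^3
D^3 f = -30x^2
matching coefficients of g against c_0 f + c_1 Df + … from the top degree down determines the c_i
solution: c_0 = 2, c_1 = -3, c_2 = -1, c_3 = 2


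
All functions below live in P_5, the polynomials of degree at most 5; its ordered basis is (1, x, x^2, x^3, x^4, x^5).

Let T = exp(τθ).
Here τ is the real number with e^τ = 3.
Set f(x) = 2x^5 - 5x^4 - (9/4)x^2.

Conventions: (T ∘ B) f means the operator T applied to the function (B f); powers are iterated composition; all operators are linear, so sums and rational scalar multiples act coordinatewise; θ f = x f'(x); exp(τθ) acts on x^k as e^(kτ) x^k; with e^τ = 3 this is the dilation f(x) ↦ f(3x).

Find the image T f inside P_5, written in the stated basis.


exp(τθ) x^k = e^(kτ) x^k; with e^τ = 3 this sends x^k to 3^k x^k
x^2 ↦ 9 x^2
x^4 ↦ 81 x^4
x^5 ↦ 243 x^5
applying this coordinatewise to f: exp(τθ) f = 486x^5 - 405x^4 - (81/4)x^2

g(x) = 486x^5 - 405x^4 - (81/4)x^2


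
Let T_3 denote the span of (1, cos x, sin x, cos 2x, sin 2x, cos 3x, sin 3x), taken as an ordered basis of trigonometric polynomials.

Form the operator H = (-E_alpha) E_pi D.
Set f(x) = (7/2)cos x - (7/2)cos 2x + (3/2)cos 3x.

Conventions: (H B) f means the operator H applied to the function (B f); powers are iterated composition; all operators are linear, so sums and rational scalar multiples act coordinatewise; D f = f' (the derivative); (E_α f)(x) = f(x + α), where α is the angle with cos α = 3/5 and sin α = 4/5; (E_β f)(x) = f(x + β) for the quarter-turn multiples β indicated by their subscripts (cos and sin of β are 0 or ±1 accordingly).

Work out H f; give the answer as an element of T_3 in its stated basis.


the result is g(x) = -(14/5)cos x - (21/10)sin x - (168/25)cos 2x + (49/25)sin 2x - (198/125)cos 3x + (1053/250)sin 3x

D f = -(7/2)sin x + 7sin 2x - (9/2)sin 3x
E_pi D f = (7/2)sin x + 7sin 2x + (9/2)sin 3x
E_alpha (E_pi D) f = (14/5)cos x + (21/10)sin x + (168/25)cos 2x - (49/25)sin 2x + (198/125)cos 3x - (1053/250)sin 3x
(-E_alpha) (E_pi D) f = -(14/5)cos x - (21/10)sin x - (168/25)cos 2x + (49/25)sin 2x - (198/125)cos 3x + (1053/250)sin 3x


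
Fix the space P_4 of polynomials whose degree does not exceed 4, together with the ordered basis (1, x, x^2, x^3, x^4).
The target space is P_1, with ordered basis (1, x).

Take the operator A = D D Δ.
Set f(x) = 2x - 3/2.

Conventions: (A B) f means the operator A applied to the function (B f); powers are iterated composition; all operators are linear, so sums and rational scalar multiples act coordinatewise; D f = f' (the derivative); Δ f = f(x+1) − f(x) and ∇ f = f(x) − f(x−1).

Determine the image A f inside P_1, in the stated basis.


the image equals g(x) = 0

Δ f = 2
D Δ f = 0
D D Δ f = 0


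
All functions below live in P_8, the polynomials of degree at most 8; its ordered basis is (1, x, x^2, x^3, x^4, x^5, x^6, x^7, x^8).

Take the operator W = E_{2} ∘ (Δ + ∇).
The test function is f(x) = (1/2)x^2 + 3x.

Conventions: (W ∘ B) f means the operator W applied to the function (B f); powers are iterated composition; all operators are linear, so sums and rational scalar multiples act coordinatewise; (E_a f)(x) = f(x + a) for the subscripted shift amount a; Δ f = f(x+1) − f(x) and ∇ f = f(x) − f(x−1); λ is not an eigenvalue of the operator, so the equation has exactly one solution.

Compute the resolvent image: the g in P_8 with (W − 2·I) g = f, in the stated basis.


g(x) = -(1/4)x^2 - 2x - 3

write g with unknown coordinates in the stated basis and equate coefficients in (W − 2·I) g = f
solving from the highest basis element down gives g = -(1/4)x^2 - 2x - 3
check: W g = -x - 6
so W g − 2·g = (1/2)x^2 + 3x = f ✓


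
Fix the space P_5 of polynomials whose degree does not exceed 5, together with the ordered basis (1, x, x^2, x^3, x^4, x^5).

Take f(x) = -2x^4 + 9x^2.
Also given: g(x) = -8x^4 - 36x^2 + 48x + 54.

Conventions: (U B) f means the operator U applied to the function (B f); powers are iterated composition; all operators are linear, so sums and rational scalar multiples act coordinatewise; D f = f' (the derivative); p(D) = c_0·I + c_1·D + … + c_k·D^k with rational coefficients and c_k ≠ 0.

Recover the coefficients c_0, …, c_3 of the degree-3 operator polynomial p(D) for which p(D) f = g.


D^0 f = -2x^4 + 9x^2
D^1 f = -8x^3 + 18x
D^2 f = -24x^2 + 18
D^3 f = -48x
matching coefficients of g against c_0 f + c_1 Df + … from the top degree down determines the c_i
solution: c_0 = 4, c_1 = 0, c_2 = 3, c_3 = -1

p(D) = 4·I + 3·D^2 − D^3, i.e. c_0 = 4, c_1 = 0, c_2 = 3, c_3 = -1


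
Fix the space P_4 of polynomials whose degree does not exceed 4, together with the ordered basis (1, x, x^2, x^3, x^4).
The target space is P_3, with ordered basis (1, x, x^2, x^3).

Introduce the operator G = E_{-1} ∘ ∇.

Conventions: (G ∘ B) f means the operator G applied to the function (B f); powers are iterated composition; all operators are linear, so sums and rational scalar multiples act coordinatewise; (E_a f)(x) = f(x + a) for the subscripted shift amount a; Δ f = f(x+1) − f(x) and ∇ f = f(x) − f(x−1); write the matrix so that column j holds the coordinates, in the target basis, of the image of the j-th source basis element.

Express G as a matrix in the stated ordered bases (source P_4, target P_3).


image of 1: 0
image of x: 1
image of x^2: 2x - 3
image of x^3: 3x^2 - 9x + 7
image of x^4: 4x^3 - 18x^2 + 28x - 15
each image's coordinates form column j of the matrix

the matrix is [[0, 1, -3, 7, -15]; [0, 0, 2, -9, 28]; [0, 0, 0, 3, -18]; [0, 0, 0, 0, 4]] (rows listed top to bottom)


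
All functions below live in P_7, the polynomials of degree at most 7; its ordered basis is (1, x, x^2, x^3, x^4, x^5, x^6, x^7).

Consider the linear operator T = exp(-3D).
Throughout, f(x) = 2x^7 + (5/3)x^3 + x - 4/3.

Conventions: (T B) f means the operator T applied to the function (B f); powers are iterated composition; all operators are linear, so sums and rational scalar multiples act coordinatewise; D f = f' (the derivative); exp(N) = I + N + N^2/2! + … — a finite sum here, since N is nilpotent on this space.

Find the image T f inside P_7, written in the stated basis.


g(x) = 2x^7 - 42x^6 + 378x^5 - 1890x^4 + (17015/3)x^3 - 10221x^2 + 10252x - 13270/3

order-1 term: -42x^6 - 15x^2 - 3
order-2 term: 378x^5 + 45x
order-3 term: -1890x^4 - 45
order-4 term: 5670x^3
order-5 term: -10206x^2
order-6 term: 10206x
order-7 term: -4374
the series for exp(-3D) f terminates at order 7
exp(-3D) f = 2x^7 - 42x^6 + 378x^5 - 1890x^4 + (17015/3)x^3 - 10221x^2 + 10252x - 13270/3


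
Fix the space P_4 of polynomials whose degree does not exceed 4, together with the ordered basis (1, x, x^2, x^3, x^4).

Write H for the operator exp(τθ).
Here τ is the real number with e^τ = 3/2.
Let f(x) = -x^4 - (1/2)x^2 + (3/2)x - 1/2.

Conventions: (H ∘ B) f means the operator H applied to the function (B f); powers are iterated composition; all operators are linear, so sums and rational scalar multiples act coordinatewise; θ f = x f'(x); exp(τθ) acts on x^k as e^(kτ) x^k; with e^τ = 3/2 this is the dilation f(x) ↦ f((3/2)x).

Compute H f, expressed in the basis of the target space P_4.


the result is g(x) = -(81/16)x^4 - (9/8)x^2 + (9/4)x - 1/2

exp(τθ) x^k = e^(kτ) x^k; with e^τ = 3/2 this sends x^k to (3/2)^k x^k
x ↦ 3/2 x
x^2 ↦ 9/4 x^2
x^4 ↦ 81/16 x^4
applying this coordinatewise to f: exp(τθ) f = -(81/16)x^4 - (9/8)x^2 + (9/4)x - 1/2


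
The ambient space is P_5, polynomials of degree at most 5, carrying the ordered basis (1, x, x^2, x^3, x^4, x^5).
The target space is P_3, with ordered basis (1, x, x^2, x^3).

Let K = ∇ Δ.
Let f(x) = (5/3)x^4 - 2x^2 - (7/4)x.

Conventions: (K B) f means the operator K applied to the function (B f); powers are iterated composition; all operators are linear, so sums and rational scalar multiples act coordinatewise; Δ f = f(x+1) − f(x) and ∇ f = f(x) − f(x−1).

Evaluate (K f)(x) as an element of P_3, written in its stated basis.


Δ f = (20/3)x^3 + 10x^2 + (8/3)x - 25/12
∇ Δ f = 20x^2 - 2/3

the result is g(x) = 20x^2 - 2/3


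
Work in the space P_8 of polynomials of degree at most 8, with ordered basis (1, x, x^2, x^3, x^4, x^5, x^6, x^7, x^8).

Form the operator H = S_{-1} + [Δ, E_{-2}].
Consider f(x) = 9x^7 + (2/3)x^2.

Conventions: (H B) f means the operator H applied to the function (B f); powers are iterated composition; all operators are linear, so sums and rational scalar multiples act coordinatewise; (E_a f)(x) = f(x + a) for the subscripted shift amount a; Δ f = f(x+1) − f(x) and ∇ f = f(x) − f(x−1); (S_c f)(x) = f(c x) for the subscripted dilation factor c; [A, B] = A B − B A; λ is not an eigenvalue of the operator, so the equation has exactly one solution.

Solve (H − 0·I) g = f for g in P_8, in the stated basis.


g(x) = -9x^7 + (2/3)x^2

write g with unknown coordinates in the stated basis and equate coefficients in (H − 0·I) g = f
solving from the highest basis element down gives g = -9x^7 + (2/3)x^2
check: H g = 9x^7 + (2/3)x^2
so H g − 0·g = 9x^7 + (2/3)x^2 = f ✓


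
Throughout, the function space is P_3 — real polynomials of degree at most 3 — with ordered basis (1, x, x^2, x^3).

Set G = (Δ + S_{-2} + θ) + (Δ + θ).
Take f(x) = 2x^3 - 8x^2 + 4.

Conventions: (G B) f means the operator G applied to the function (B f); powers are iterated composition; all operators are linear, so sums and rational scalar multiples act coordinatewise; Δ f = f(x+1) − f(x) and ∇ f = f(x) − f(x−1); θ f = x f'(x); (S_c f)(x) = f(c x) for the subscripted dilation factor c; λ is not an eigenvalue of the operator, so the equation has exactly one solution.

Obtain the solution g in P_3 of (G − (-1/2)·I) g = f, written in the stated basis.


the image equals g(x) = -(4/3)x^3 + 16x - 152/9

write g with unknown coordinates in the stated basis and equate coefficients in (G − (-1/2)·I) g = f
solving from the highest basis element down gives g = -(4/3)x^3 + 16x - 152/9
check: G g = (8/3)x^3 - 8x^2 - 8x + 112/9
so G g − (-1/2)·g = 2x^3 - 8x^2 + 4 = f ✓


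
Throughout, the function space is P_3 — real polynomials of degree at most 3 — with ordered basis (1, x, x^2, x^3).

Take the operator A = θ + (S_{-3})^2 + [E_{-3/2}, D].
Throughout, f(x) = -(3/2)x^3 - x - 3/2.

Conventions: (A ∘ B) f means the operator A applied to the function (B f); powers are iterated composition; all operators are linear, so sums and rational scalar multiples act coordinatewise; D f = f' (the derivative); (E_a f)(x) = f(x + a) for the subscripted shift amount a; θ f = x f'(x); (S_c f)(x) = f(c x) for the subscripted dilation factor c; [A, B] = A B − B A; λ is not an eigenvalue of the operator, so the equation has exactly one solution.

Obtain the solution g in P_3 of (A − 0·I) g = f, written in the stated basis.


the result is g(x) = -(1/488)x^3 - (1/10)x - 3/2

write g with unknown coordinates in the stated basis and equate coefficients in (A − 0·I) g = f
solving from the highest basis element down gives g = -(1/488)x^3 - (1/10)x - 3/2
check: A g = -(3/2)x^3 - x - 3/2
so A g − 0·g = -(3/2)x^3 - x - 3/2 = f ✓


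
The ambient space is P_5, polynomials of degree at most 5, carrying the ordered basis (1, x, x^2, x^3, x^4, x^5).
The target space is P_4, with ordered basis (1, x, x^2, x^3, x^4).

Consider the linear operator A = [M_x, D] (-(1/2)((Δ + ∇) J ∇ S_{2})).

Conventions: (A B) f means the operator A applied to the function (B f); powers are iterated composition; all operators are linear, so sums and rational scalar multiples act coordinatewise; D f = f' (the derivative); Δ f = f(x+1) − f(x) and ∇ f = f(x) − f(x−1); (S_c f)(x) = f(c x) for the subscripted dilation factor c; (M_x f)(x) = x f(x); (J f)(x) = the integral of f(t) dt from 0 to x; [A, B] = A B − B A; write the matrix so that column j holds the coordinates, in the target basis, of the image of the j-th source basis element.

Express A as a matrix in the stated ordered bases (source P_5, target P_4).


the matrix is [[0, 2, -4, 16, -48, 512/3]; [0, 0, 8, -24, 128, -480]; [0, 0, 0, 24, -96, 640]; [0, 0, 0, 0, 64, -320]; [0, 0, 0, 0, 0, 160]] (rows listed top to bottom)

image of 1: 0
image of x: 2
image of x^2: 8x - 4
image of x^3: 24x^2 - 24x + 16
image of x^4: 64x^3 - 96x^2 + 128x - 48
image of x^5: 160x^4 - 320x^3 + 640x^2 - 480x + 512/3
each image's coordinates form column j of the matrix


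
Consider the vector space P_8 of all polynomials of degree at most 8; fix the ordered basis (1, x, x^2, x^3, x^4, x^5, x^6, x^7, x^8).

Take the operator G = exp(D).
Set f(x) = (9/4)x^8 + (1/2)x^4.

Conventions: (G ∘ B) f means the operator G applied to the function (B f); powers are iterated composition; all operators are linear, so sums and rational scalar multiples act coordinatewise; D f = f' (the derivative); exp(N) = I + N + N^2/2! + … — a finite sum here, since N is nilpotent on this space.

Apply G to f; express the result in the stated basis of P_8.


the result is g(x) = (9/4)x^8 + 18x^7 + 63x^6 + 126x^5 + 158x^4 + 128x^3 + 66x^2 + 20x + 11/4

order-1 term: 18x^7 + 2x^3
order-2 term: 63x^6 + 3x^2
order-3 term: 126x^5 + 2x
order-4 term: (315/2)x^4 + 1/2
order-5 term: 126x^3
order-6 term: 63x^2
order-7 term: 18x
order-8 term: 9/4
the series for exp(D) f terminates at order 8
exp(D) f = (9/4)x^8 + 18x^7 + 63x^6 + 126x^5 + 158x^4 + 128x^3 + 66x^2 + 20x + 11/4


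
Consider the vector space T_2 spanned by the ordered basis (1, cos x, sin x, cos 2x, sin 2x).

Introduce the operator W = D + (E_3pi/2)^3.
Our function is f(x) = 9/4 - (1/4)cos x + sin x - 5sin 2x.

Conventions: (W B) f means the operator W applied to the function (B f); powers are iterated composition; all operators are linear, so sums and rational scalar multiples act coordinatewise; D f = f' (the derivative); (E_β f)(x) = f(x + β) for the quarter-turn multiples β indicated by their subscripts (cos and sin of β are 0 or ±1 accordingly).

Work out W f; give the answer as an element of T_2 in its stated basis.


D f = cos x + (1/4)sin x - 10cos 2x
E_3pi/2 f = 9/4 - cos x - (1/4)sin x + 5sin 2x
E_3pi/2 E_3pi/2 f = 9/4 + (1/4)cos x - sin x - 5sin 2x
E_3pi/2 E_3pi/2 E_3pi/2 f = 9/4 + cos x + (1/4)sin x + 5sin 2x
(D + (E_3pi/2)^3) f = 9/4 + 2cos x + (1/2)sin x - 10cos 2x + 5sin 2x

the result is g(x) = 9/4 + 2cos x + (1/2)sin x - 10cos 2x + 5sin 2x


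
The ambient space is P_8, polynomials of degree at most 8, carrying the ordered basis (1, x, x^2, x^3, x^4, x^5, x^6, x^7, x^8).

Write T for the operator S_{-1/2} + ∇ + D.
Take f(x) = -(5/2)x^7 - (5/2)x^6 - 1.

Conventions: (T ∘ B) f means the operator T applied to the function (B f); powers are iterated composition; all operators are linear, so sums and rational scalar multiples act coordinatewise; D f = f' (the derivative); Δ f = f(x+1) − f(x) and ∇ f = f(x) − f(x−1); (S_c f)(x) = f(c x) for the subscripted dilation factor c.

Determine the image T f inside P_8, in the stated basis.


the result is g(x) = (5/256)x^7 - (4485/128)x^6 + (45/2)x^5 - 50x^4 + (75/2)x^3 - 15x^2 + (5/2)x - 1

S_{-1/2} f = (5/256)x^7 - (5/128)x^6 - 1
∇ f = -(35/2)x^6 + (75/2)x^5 - 50x^4 + (75/2)x^3 - 15x^2 + (5/2)x
D f = -(35/2)x^6 - 15x^5
(S_{-1/2} + ∇ + D) f = (5/256)x^7 - (4485/128)x^6 + (45/2)x^5 - 50x^4 + (75/2)x^3 - 15x^2 + (5/2)x - 1


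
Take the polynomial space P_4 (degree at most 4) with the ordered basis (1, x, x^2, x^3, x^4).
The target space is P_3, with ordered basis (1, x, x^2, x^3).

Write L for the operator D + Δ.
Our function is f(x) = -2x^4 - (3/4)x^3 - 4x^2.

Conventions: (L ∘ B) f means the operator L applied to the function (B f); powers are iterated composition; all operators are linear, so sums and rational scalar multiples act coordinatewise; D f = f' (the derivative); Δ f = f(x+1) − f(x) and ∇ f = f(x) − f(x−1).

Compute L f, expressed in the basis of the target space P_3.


the result is g(x) = -16x^3 - (33/2)x^2 - (105/4)x - 27/4

D f = -8x^3 - (9/4)x^2 - 8x
Δ f = -8x^3 - (57/4)x^2 - (73/4)x - 27/4
(D + Δ) f = -16x^3 - (33/2)x^2 - (105/4)x - 27/4


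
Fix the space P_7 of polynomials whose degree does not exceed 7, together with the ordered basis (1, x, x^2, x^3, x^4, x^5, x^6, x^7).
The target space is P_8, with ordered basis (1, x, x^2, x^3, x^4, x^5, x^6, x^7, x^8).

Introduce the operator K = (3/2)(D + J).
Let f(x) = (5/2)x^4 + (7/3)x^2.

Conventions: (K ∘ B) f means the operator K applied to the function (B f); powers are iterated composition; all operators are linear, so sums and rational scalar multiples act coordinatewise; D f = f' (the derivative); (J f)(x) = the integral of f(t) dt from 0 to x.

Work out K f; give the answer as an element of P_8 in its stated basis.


D f = 10x^3 + (14/3)x
J f = (1/2)x^5 + (7/9)x^3
(D + J) f = (1/2)x^5 + (97/9)x^3 + (14/3)x
((3/2)(D + J)) f = (3/4)x^5 + (97/6)x^3 + 7x

g(x) = (3/4)x^5 + (97/6)x^3 + 7x


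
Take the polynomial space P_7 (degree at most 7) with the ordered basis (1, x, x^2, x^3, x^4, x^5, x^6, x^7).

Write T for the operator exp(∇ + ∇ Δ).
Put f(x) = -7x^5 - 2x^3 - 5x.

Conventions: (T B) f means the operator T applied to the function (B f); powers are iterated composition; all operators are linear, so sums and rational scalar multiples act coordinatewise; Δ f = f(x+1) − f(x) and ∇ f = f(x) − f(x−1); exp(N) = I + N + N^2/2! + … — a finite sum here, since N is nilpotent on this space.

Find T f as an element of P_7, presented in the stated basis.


order-1 term: -35x^4 - 70x^3 - 76x^2 - 41x - 14
order-2 term: -70x^3 - 210x^2 - 251x - 111
order-3 term: -70x^2 - 210x - 177
order-4 term: -35x - 70
order-5 term: -7
the series for exp(∇ + ∇ Δ) f terminates at order 5
exp(∇ + ∇ Δ) f = -7x^5 - 35x^4 - 142x^3 - 356x^2 - 542x - 379

g(x) = -7x^5 - 35x^4 - 142x^3 - 356x^2 - 542x - 379


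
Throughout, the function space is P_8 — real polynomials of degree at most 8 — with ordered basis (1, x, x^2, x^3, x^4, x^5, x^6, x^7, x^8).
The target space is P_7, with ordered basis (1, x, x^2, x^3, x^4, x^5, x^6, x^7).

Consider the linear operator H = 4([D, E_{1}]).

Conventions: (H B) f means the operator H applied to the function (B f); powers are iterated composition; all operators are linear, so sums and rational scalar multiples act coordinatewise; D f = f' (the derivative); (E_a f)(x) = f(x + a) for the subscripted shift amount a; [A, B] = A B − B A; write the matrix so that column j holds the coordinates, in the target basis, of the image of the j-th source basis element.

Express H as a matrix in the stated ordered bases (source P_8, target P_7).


image of 1: 0
image of x: 0
image of x^2: 0
image of x^3: 0
image of x^4: 0
image of x^5: 0
image of x^6: 0
image of x^7: 0
image of x^8: 0
each image's coordinates form column j of the matrix

the matrix is [[0, 0, 0, 0, 0, 0, 0, 0, 0]; [0, 0, 0, 0, 0, 0, 0, 0, 0]; [0, 0, 0, 0, 0, 0, 0, 0, 0]; [0, 0, 0, 0, 0, 0, 0, 0, 0]; [0, 0, 0, 0, 0, 0, 0, 0, 0]; [0, 0, 0, 0, 0, 0, 0, 0, 0]; [0, 0, 0, 0, 0, 0, 0, 0, 0]; [0, 0, 0, 0, 0, 0, 0, 0, 0]] (rows listed top to bottom)
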